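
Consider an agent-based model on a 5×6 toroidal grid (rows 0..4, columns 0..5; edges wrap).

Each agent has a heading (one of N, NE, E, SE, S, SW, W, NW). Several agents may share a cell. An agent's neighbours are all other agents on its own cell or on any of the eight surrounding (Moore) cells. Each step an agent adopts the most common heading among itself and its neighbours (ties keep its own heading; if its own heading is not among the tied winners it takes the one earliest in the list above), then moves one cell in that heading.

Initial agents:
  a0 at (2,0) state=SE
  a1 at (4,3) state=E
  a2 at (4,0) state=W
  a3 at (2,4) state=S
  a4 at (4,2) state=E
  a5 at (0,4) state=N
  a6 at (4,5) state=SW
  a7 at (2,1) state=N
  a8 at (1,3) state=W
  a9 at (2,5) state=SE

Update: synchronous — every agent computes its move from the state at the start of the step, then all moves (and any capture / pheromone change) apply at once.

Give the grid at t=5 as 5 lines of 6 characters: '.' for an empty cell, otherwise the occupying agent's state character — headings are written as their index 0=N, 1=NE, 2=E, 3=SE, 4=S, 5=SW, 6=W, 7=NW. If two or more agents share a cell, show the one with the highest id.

t=1: a0@(3,1):SE a1@(4,4):E a2@(4,5):W a3@(3,4):S a4@(4,3):E a5@(4,4):N a6@(0,4):SW a7@(1,1):N a8@(1,2):W a9@(3,0):SE
t=2: a0@(4,2):SE a1@(4,5):E a2@(4,4):W a3@(3,5):E a4@(4,4):E a5@(4,5):E a6@(0,5):E a7@(0,1):N a8@(1,1):W a9@(4,1):SE
t=3: a0@(0,3):SE a1@(4,0):E a2@(4,5):E a3@(3,0):E a4@(4,5):E a5@(4,0):E a6@(0,0):E a7@(1,2):SE a8@(1,0):W a9@(0,2):SE
t=4: a0@(1,4):SE a1@(4,1):E a2@(4,0):E a3@(3,1):E a4@(4,0):E a5@(4,1):E a6@(0,1):E a7@(2,3):SE a8@(1,5):W a9@(1,3):SE
t=5: a0@(2,5):SE a1@(4,2):E a2@(4,1):E a3@(3,2):E a4@(4,1):E a5@(4,2):E a6@(0,2):E a7@(3,4):SE a8@(1,4):W a9@(2,4):SE

..2...
....6.
....33
..2.3.
.22...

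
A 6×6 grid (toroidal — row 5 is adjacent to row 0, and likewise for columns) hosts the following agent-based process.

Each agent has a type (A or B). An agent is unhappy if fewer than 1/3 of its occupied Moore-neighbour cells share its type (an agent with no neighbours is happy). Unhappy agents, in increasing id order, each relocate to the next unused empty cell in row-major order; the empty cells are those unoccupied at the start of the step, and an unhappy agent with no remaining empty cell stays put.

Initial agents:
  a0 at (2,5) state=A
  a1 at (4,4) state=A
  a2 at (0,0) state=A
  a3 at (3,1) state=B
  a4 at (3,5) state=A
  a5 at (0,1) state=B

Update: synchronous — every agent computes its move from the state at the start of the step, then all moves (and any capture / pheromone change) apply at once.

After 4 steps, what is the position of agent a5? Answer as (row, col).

t=1: a0@(2,5):A a1@(4,4):A a2@(0,2):A a3@(3,1):B a4@(3,5):A a5@(0,3):B
t=2: a0@(2,5):A a1@(4,4):A a2@(0,0):A a3@(3,1):B a4@(3,5):A a5@(0,1):B
t=3: a0@(2,5):A a1@(4,4):A a2@(0,2):A a3@(3,1):B a4@(3,5):A a5@(0,3):B
t=4: a0@(2,5):A a1@(4,4):A a2@(0,0):A a3@(3,1):B a4@(3,5):A a5@(0,1):B

(0, 1)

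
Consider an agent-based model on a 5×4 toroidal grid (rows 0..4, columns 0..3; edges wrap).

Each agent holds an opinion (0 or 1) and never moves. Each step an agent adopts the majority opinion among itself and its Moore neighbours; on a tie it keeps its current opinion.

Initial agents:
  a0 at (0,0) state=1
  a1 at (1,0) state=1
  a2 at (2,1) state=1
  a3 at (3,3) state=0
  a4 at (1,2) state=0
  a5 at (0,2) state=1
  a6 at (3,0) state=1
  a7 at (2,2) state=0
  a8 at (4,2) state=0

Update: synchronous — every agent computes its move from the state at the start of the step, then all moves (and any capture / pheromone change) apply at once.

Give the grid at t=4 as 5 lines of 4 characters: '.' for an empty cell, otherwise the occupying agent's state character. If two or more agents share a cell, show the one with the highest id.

t=1: a0@(0,0):1 a1@(1,0):1 a2@(2,1):1 a3@(3,3):0 a4@(1,2):0 a5@(0,2):0 a6@(3,0):1 a7@(2,2):0 a8@(4,2):0
t=2: (unchanged — steady state)

1.0.
1.0.
.10.
1..0
..0.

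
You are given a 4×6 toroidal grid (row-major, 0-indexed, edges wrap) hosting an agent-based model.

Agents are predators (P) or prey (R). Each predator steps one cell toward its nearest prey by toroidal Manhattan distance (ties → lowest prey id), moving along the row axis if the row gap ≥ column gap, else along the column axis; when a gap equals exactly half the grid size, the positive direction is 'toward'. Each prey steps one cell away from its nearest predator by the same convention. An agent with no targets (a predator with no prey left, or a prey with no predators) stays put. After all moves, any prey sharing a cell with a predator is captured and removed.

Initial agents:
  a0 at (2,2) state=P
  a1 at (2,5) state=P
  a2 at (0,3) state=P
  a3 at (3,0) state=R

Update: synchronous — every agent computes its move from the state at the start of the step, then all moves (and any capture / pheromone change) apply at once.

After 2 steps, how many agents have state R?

t=1: a0@(2,1):P a1@(3,5):P a2@(0,4):P a3@(0,0):R
t=2: a0@(3,1):P a1@(0,5):P a2@(0,5):P a3@(1,0):R

1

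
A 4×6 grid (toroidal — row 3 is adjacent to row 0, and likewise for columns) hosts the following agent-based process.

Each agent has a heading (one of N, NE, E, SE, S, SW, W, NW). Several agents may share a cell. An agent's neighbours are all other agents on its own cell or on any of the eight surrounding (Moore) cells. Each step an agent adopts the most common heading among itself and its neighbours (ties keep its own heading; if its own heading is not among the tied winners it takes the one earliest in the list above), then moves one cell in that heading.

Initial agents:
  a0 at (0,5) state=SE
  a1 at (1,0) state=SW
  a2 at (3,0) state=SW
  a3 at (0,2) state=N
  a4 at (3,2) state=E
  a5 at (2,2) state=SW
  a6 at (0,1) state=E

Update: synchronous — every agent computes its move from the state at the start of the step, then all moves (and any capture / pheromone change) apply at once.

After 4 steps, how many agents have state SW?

2

t=1: a0@(1,4):SW a1@(2,5):SW a2@(0,5):SW a3@(0,3):E a4@(3,3):E a5@(3,1):SW a6@(0,2):E
t=2: a0@(2,3):SW a1@(3,4):SW a2@(1,4):SW a3@(0,4):E a4@(3,4):E a5@(0,0):SW a6@(0,3):E
t=3: a0@(3,2):SW a1@(3,5):E a2@(2,3):SW a3@(0,5):E a4@(3,5):E a5@(1,5):SW a6@(0,4):E
t=4: a0@(0,1):SW a1@(3,0):E a2@(3,2):SW a3@(0,0):E a4@(3,0):E a5@(1,0):E a6@(0,5):E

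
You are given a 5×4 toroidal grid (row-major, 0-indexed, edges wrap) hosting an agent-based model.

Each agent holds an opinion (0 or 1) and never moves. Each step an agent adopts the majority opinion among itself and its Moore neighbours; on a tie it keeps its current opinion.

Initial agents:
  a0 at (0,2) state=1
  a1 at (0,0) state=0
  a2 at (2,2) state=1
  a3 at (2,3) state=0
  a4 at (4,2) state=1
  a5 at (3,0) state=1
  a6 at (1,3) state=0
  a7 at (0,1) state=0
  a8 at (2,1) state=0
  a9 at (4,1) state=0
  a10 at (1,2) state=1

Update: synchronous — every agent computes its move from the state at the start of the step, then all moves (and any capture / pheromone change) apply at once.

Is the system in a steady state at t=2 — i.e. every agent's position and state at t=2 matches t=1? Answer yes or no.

t=1: a0@(0,2):1 a1@(0,0):0 a2@(2,2):0 a3@(2,3):1 a4@(4,2):1 a5@(3,0):0 a6@(1,3):0 a7@(0,1):0 a8@(2,1):1 a9@(4,1):0 a10@(1,2):0
t=2: a0@(0,2):0 a1@(0,0):0 a2@(2,2):0 a3@(2,3):0 a4@(4,2):1 a5@(3,0):0 a6@(1,3):0 a7@(0,1):0 a8@(2,1):0 a9@(4,1):0 a10@(1,2):0

no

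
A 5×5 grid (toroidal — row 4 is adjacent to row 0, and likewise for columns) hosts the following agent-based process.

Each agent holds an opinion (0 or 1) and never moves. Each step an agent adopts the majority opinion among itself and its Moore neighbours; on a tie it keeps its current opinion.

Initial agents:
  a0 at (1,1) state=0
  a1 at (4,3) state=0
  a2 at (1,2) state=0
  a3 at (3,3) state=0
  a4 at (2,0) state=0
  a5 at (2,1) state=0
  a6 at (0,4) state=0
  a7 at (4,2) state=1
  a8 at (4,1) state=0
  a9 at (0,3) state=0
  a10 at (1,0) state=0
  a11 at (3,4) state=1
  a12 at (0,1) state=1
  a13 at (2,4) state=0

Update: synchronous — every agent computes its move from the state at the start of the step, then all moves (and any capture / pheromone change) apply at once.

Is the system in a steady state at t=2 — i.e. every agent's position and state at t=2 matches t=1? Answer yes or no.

no

t=1: a0@(1,1):0 a1@(4,3):0 a2@(1,2):0 a3@(3,3):0 a4@(2,0):0 a5@(2,1):0 a6@(0,4):0 a7@(4,2):0 a8@(4,1):1 a9@(0,3):0 a10@(1,0):0 a11@(3,4):0 a12@(0,1):0 a13@(2,4):0
t=2: a0@(1,1):0 a1@(4,3):0 a2@(1,2):0 a3@(3,3):0 a4@(2,0):0 a5@(2,1):0 a6@(0,4):0 a7@(4,2):0 a8@(4,1):0 a9@(0,3):0 a10@(1,0):0 a11@(3,4):0 a12@(0,1):0 a13@(2,4):0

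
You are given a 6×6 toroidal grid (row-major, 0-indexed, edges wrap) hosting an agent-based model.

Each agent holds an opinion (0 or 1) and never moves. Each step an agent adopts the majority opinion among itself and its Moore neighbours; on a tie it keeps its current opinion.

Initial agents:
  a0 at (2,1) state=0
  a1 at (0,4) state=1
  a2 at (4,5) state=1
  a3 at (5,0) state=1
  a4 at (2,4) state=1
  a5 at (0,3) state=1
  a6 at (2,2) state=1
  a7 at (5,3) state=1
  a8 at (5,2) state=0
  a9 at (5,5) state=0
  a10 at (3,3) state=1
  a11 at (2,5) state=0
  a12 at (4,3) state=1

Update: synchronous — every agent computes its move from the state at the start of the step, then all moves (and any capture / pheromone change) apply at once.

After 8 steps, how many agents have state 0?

2

t=1: a0@(2,1):0 a1@(0,4):1 a2@(4,5):1 a3@(5,0):1 a4@(2,4):1 a5@(0,3):1 a6@(2,2):1 a7@(5,3):1 a8@(5,2):1 a9@(5,5):1 a10@(3,3):1 a11@(2,5):0 a12@(4,3):1
t=2: (unchanged — steady state)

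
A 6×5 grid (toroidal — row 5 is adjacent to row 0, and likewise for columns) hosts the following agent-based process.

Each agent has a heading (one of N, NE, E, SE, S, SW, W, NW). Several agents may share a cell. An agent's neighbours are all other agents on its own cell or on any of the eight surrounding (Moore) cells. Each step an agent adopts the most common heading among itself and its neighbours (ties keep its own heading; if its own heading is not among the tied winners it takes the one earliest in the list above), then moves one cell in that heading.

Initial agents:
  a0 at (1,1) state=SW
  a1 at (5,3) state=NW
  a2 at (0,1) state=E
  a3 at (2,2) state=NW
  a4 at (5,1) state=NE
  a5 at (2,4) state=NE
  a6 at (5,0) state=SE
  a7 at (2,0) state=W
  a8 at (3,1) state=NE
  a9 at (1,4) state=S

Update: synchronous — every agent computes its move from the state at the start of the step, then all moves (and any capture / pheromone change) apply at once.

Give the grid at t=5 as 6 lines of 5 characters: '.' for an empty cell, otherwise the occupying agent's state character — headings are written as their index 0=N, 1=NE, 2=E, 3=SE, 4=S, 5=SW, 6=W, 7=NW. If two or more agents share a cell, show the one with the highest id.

.1.7.
.....
11...
11..1
.1..1
.....

t=1: a0@(2,0):SW a1@(4,2):NW a2@(0,2):E a3@(1,1):NW a4@(4,2):NE a5@(1,0):NE a6@(0,1):SE a7@(1,1):NE a8@(2,2):NE a9@(2,4):S
t=2: a0@(1,1):NE a1@(3,1):NW a2@(0,3):E a3@(0,2):NE a4@(3,3):NE a5@(0,1):NE a6@(5,2):NE a7@(0,2):NE a8@(1,3):NE a9@(3,4):S
t=3: a0@(0,2):NE a1@(2,0):NW a2@(5,4):NE a3@(5,3):NE a4@(2,4):NE a5@(5,2):NE a6@(4,3):NE a7@(5,3):NE a8@(0,4):NE a9@(4,4):S
t=4: a0@(5,3):NE a1@(1,4):NW a2@(4,0):NE a3@(4,4):NE a4@(1,0):NE a5@(4,3):NE a6@(3,4):NE a7@(4,4):NE a8@(5,0):NE a9@(3,0):NE
t=5: a0@(4,4):NE a1@(0,3):NW a2@(3,1):NE a3@(3,0):NE a4@(0,1):NE a5@(3,4):NE a6@(2,0):NE a7@(3,0):NE a8@(4,1):NE a9@(2,1):NE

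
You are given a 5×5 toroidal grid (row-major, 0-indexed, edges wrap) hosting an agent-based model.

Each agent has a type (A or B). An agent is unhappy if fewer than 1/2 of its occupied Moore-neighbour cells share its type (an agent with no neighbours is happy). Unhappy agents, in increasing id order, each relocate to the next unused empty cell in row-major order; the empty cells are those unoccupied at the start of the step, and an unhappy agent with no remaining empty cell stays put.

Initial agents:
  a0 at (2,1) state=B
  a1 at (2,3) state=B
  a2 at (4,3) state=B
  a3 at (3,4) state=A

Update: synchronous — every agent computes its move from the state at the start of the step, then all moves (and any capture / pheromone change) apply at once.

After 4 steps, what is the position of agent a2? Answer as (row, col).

t=1: a0@(2,1):B a1@(0,0):B a2@(0,1):B a3@(0,2):A
t=2: a0@(2,1):B a1@(0,0):B a2@(0,1):B a3@(0,3):A
t=3: (unchanged — steady state)

(0, 1)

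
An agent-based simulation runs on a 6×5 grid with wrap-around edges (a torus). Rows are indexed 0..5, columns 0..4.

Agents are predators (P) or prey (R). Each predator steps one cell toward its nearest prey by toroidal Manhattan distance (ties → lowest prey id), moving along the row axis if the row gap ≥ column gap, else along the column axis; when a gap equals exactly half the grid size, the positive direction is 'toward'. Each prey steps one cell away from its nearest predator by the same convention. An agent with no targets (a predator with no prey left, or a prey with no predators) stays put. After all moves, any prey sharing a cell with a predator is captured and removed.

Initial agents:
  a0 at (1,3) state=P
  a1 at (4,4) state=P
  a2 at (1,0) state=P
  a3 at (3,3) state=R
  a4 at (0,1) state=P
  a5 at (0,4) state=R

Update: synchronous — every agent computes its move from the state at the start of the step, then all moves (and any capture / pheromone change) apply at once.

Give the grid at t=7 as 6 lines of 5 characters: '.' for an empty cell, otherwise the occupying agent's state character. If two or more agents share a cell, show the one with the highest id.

t=1: a0@(2,3):P a1@(3,4):P a2@(0,0):P a3@(4,3):R a4@(0,0):P a5@(5,4):R
t=2: a0@(3,3):P a1@(4,4):P a2@(5,0):P a3@(5,3):R a4@(5,0):P a5@(0,4):R
t=3: a0@(4,3):P a1@(5,4):P a2@(5,4):P a3@(0,3):R a4@(5,4):P a5@(1,4):R
t=4: a0@(5,3):P a1@(0,4):P a2@(0,4):P a3@(1,3):R a4@(0,4):P a5@(2,4):R
t=5: a0@(0,3):P a1@(1,4):P a2@(1,4):P a3@(2,3):R a4@(1,4):P a5@(3,4):R
t=6: a0@(1,3):P a1@(2,4):P a2@(2,4):P a3@(3,3):R a4@(2,4):P a5@(4,4):R
t=7: a0@(2,3):P a1@(3,4):P a2@(3,4):P a3@(4,3):R a4@(3,4):P a5@(5,4):R

.....
.....
...P.
....P
...R.
....R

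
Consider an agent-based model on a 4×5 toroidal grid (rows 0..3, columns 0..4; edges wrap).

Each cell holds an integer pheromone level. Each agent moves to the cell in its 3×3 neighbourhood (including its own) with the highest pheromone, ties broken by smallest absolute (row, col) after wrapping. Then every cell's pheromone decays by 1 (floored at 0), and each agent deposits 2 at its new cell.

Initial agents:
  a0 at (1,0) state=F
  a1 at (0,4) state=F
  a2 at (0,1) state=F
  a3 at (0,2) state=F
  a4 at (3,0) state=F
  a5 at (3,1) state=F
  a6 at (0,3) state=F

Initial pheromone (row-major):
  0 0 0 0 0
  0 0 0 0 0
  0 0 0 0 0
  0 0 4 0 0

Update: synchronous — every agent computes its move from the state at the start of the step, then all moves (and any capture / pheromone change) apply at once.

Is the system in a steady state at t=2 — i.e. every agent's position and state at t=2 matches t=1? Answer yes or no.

t=1: a0@(0,0) a1@(0,0) a2@(3,2) a3@(3,2) a4@(0,0) a5@(3,2) a6@(3,2) | pheromone: 6 0 0 0 0 / 0 0 0 0 0 / 0 0 0 0 0 / 0 0 11 0 0
t=2: a0@(0,0) a1@(0,0) a2@(3,2) a3@(3,2) a4@(0,0) a5@(3,2) a6@(3,2) | pheromone: 11 0 0 0 0 / 0 0 0 0 0 / 0 0 0 0 0 / 0 0 18 0 0

yes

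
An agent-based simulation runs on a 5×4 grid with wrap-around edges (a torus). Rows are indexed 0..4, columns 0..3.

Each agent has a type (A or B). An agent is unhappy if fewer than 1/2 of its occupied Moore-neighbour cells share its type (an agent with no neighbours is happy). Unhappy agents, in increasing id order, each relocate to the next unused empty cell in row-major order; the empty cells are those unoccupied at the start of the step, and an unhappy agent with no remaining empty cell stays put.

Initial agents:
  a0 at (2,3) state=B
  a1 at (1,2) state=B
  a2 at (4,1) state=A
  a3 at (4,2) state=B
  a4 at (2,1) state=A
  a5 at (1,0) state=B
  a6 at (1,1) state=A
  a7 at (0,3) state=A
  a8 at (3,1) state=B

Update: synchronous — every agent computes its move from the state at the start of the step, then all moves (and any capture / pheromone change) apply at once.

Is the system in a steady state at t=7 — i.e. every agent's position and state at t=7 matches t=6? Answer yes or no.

t=1: a0@(2,3):B a1@(0,0):B a2@(0,1):A a3@(0,2):B a4@(1,3):A a5@(2,0):B a6@(2,2):A a7@(3,0):A a8@(3,2):B
t=2: a0@(0,3):B a1@(1,0):B a2@(1,1):A a3@(1,2):B a4@(2,1):A a5@(3,1):B a6@(3,3):A a7@(4,0):A a8@(3,2):B
t=3: a0@(0,3):B a1@(0,0):B a2@(0,1):A a3@(0,2):B a4@(1,3):A a5@(2,0):B a6@(3,3):A a7@(2,2):A a8@(2,3):B
t=4: a0@(0,3):B a1@(1,0):B a2@(1,1):A a3@(1,2):B a4@(2,1):A a5@(3,0):B a6@(3,1):A a7@(2,2):A a8@(3,2):B
t=5: a0@(0,3):B a1@(0,0):B a2@(1,1):A a3@(0,1):B a4@(0,2):A a5@(1,3):B a6@(3,1):A a7@(2,2):A a8@(2,0):B
t=6: a0@(0,3):B a1@(0,0):B a2@(1,0):A a3@(1,2):B a4@(2,1):A a5@(1,3):B a6@(3,1):A a7@(2,2):A a8@(2,3):B
t=7: a0@(0,3):B a1@(0,0):B a2@(0,1):A a3@(1,2):B a4@(2,1):A a5@(1,3):B a6@(3,1):A a7@(0,2):A a8@(2,3):B

no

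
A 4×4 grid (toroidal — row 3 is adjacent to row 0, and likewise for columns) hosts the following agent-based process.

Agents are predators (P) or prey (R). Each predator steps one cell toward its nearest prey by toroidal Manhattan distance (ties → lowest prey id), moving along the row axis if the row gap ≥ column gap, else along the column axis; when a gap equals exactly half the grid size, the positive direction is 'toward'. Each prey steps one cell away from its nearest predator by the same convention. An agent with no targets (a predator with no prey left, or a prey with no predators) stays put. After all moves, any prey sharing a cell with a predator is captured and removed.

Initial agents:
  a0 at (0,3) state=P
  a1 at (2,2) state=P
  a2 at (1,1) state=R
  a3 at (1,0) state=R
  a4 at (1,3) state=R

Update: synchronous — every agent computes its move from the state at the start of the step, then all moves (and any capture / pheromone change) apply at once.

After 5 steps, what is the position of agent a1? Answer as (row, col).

t=1: a0@(1,3):P a1@(1,2):P a2@(0,1):R a3@(2,0):R a4@(2,3):R
t=2: a0@(2,3):P a1@(0,2):P a2@(3,1):R a3@(3,0):R a4@(3,3):R
t=3: a0@(3,3):P a1@(3,2):P a2@(2,1):R a3@(0,0):R a4@(0,3):R
t=4: a0@(0,3):P a1@(2,2):P a2@(1,1):R a3@(1,0):R a4@(1,3):R
t=5: a0@(1,3):P a1@(1,2):P a2@(0,1):R a3@(2,0):R a4@(2,3):R

(1, 2)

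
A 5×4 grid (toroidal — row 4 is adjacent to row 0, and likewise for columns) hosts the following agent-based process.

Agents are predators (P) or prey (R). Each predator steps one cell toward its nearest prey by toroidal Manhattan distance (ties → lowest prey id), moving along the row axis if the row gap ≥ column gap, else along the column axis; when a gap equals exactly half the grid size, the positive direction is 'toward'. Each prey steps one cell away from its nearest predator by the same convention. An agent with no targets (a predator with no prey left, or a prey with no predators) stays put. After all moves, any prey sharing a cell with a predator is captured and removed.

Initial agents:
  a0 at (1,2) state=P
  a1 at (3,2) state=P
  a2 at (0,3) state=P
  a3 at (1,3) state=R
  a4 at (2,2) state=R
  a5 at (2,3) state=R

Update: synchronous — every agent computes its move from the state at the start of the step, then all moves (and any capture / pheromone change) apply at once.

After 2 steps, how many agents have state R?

3

t=1: a0@(1,3):P a1@(2,2):P a2@(1,3):P a3@(1,0):R a4@(3,2):R a5@(3,3):R
t=2: a0@(1,0):P a1@(3,2):P a2@(1,0):P a3@(1,1):R a4@(4,2):R a5@(4,3):R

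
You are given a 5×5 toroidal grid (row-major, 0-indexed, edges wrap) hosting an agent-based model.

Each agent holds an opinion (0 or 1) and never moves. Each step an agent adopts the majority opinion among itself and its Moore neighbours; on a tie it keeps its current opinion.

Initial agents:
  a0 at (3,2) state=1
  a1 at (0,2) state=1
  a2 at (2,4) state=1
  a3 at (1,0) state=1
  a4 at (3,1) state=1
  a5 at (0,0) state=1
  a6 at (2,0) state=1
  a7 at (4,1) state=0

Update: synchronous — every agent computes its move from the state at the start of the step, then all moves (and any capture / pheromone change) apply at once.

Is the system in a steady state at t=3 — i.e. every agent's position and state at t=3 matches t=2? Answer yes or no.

yes

t=1: a0@(3,2):1 a1@(0,2):1 a2@(2,4):1 a3@(1,0):1 a4@(3,1):1 a5@(0,0):1 a6@(2,0):1 a7@(4,1):1
t=2: (unchanged — steady state)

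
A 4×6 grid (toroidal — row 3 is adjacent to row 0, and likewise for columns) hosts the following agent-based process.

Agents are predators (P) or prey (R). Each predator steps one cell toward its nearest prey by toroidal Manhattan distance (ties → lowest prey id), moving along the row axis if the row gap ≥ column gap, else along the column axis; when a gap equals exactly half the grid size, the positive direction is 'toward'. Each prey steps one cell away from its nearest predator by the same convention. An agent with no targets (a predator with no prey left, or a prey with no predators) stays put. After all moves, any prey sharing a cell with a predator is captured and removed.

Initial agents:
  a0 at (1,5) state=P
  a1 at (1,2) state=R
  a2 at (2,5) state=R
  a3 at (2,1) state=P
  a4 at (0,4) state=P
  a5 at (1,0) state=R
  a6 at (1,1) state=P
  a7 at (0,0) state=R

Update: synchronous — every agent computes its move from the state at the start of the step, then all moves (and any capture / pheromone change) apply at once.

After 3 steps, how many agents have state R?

3

t=1: a0@(2,5):P a1@(1,3):R a2@(3,5):R a3@(1,1):P a4@(0,5):P a6@(1,2):P a7@(3,0):R
t=2: a0@(3,5):P a1@(1,4):R a2@(0,5):R a3@(1,2):P a4@(3,5):P a6@(1,3):P a7@(0,0):R
t=3: a0@(0,5):P a1@(1,5):R a2@(1,5):R a3@(1,3):P a4@(0,5):P a6@(1,4):P a7@(1,0):R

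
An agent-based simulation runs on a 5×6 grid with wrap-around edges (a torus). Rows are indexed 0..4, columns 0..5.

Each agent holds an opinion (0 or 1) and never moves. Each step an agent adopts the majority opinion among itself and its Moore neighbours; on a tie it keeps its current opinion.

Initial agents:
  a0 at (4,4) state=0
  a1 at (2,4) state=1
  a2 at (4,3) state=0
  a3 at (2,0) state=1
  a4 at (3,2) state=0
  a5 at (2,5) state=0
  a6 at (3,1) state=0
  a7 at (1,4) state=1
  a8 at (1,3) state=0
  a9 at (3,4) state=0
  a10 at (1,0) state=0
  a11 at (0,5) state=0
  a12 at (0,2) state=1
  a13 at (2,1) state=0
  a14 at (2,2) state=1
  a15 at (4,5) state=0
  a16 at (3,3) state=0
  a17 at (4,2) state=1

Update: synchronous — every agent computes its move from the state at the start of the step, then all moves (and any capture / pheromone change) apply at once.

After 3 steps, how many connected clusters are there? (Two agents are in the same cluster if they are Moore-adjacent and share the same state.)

t=1: a0@(4,4):0 a1@(2,4):0 a2@(4,3):0 a3@(2,0):0 a4@(3,2):0 a5@(2,5):0 a6@(3,1):0 a7@(1,4):0 a8@(1,3):1 a9@(3,4):0 a10@(1,0):0 a11@(0,5):0 a12@(0,2):1 a13@(2,1):0 a14@(2,2):0 a15@(4,5):0 a16@(3,3):0 a17@(4,2):0
t=2: a0@(4,4):0 a1@(2,4):0 a2@(4,3):0 a3@(2,0):0 a4@(3,2):0 a5@(2,5):0 a6@(3,1):0 a7@(1,4):0 a8@(1,3):0 a9@(3,4):0 a10@(1,0):0 a11@(0,5):0 a12@(0,2):1 a13@(2,1):0 a14@(2,2):0 a15@(4,5):0 a16@(3,3):0 a17@(4,2):0
t=3: a0@(4,4):0 a1@(2,4):0 a2@(4,3):0 a3@(2,0):0 a4@(3,2):0 a5@(2,5):0 a6@(3,1):0 a7@(1,4):0 a8@(1,3):0 a9@(3,4):0 a10@(1,0):0 a11@(0,5):0 a12@(0,2):0 a13@(2,1):0 a14@(2,2):0 a15@(4,5):0 a16@(3,3):0 a17@(4,2):0

1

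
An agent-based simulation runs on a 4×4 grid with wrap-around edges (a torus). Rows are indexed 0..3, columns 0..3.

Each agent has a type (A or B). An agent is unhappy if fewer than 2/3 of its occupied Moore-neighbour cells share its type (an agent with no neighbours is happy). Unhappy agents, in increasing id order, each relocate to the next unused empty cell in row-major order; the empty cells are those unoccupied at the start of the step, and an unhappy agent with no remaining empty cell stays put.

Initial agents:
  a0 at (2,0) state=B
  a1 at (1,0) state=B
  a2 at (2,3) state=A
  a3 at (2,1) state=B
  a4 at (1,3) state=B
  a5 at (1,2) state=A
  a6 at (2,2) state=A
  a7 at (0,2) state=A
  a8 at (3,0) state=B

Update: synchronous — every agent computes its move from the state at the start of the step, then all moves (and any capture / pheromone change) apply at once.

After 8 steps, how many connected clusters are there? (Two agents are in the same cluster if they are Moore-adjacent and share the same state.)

3

t=1: a0@(2,0):B a1@(1,0):B a2@(0,0):A a3@(0,1):B a4@(0,3):B a5@(1,1):A a6@(3,1):A a7@(3,2):A a8@(3,0):B
t=2: a0@(0,2):B a1@(1,2):B a2@(1,3):A a3@(2,1):B a4@(2,2):B a5@(2,3):A a6@(3,3):A a7@(3,2):A a8@(3,0):B
t=3: a0@(0,0):B a1@(0,1):B a2@(0,3):A a3@(2,1):B a4@(1,0):B a5@(1,1):A a6@(2,0):A a7@(3,1):A a8@(3,0):B
t=4: a0@(0,2):B a1@(1,2):B a2@(1,3):A a3@(2,2):B a4@(2,3):B a5@(3,2):A a6@(3,3):A a7@(3,1):A a8@(3,0):B
t=5: a0@(0,0):B a1@(1,2):B a2@(0,1):A a3@(0,3):B a4@(1,0):B a5@(1,1):A a6@(2,0):A a7@(2,1):A a8@(3,0):B
t=6: a0@(0,2):B a1@(1,3):B a2@(2,2):A a3@(0,3):B a4@(2,3):B a5@(3,1):A a6@(3,2):A a7@(3,3):A a8@(3,0):B
t=7: a0@(0,0):B a1@(1,3):B a2@(0,1):A a3@(1,0):B a4@(1,1):B a5@(1,2):A a6@(2,0):A a7@(2,1):A a8@(3,0):B
t=8: a0@(0,0):B a1@(0,2):B a2@(0,3):A a3@(2,2):B a4@(2,3):B a5@(3,1):A a6@(3,2):A a7@(3,3):A a8@(3,0):B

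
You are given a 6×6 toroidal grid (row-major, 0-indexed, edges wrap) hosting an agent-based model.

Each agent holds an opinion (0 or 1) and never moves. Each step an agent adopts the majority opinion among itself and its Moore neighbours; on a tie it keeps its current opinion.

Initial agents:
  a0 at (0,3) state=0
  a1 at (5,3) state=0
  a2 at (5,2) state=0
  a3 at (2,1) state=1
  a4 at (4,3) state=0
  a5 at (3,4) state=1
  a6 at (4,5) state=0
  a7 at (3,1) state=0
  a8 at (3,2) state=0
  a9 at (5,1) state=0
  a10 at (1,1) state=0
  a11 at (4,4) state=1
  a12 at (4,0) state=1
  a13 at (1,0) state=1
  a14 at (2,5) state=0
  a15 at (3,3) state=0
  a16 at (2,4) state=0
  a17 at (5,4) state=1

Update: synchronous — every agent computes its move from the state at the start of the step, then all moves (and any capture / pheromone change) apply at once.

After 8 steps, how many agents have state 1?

2

t=1: a0@(0,3):0 a1@(5,3):0 a2@(5,2):0 a3@(2,1):0 a4@(4,3):0 a5@(3,4):0 a6@(4,5):1 a7@(3,1):0 a8@(3,2):0 a9@(5,1):0 a10@(1,1):1 a11@(4,4):0 a12@(4,0):0 a13@(1,0):1 a14@(2,5):0 a15@(3,3):0 a16@(2,4):0 a17@(5,4):0
t=2: a0@(0,3):0 a1@(5,3):0 a2@(5,2):0 a3@(2,1):0 a4@(4,3):0 a5@(3,4):0 a6@(4,5):0 a7@(3,1):0 a8@(3,2):0 a9@(5,1):0 a10@(1,1):1 a11@(4,4):0 a12@(4,0):0 a13@(1,0):1 a14@(2,5):0 a15@(3,3):0 a16@(2,4):0 a17@(5,4):0
t=3: (unchanged — steady state)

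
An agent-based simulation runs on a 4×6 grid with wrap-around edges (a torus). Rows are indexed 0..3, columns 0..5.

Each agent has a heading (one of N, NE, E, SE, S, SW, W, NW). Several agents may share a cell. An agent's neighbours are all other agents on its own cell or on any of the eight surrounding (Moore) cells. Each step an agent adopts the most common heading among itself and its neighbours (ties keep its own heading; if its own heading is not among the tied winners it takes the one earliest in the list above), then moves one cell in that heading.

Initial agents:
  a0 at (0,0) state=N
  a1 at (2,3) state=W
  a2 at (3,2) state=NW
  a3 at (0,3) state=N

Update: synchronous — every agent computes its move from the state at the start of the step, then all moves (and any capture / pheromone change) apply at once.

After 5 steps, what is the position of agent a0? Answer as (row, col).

(3, 0)

t=1: a0@(3,0):N a1@(2,2):W a2@(2,1):NW a3@(3,3):N
t=2: a0@(2,0):N a1@(2,1):W a2@(1,0):NW a3@(2,3):N
t=3: a0@(1,0):N a1@(2,0):W a2@(0,5):NW a3@(1,3):N
t=4: a0@(0,0):N a1@(2,5):W a2@(3,4):NW a3@(0,3):N
t=5: a0@(3,0):N a1@(2,4):W a2@(2,3):NW a3@(3,3):N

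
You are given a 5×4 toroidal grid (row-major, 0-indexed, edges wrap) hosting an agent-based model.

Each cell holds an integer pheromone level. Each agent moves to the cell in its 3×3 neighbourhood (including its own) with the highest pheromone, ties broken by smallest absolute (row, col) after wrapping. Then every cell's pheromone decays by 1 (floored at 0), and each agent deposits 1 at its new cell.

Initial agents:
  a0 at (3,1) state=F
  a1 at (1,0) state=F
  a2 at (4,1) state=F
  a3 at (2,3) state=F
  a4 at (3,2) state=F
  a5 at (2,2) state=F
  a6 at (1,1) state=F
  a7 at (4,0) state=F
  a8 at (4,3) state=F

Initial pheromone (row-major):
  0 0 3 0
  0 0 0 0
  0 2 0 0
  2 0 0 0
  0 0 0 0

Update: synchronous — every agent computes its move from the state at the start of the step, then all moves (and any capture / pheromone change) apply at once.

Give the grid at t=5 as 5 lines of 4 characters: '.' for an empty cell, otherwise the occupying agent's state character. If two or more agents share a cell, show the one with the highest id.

..F.
....
.F..
....
....

t=1: a0@(2,1) a1@(2,1) a2@(0,2) a3@(3,0) a4@(2,1) a5@(2,1) a6@(0,2) a7@(3,0) a8@(0,2) | pheromone: 0 0 5 0 / 0 0 0 0 / 0 5 0 0 / 3 0 0 0 / 0 0 0 0
t=2: a0@(2,1) a1@(2,1) a2@(0,2) a3@(2,1) a4@(2,1) a5@(2,1) a6@(0,2) a7@(2,1) a8@(0,2) | pheromone: 0 0 7 0 / 0 0 0 0 / 0 10 0 0 / 2 0 0 0 / 0 0 0 0
t=3: a0@(2,1) a1@(2,1) a2@(0,2) a3@(2,1) a4@(2,1) a5@(2,1) a6@(0,2) a7@(2,1) a8@(0,2) | pheromone: 0 0 9 0 / 0 0 0 0 / 0 15 0 0 / 1 0 0 0 / 0 0 0 0
t=4: a0@(2,1) a1@(2,1) a2@(0,2) a3@(2,1) a4@(2,1) a5@(2,1) a6@(0,2) a7@(2,1) a8@(0,2) | pheromone: 0 0 11 0 / 0 0 0 0 / 0 20 0 0 / 0 0 0 0 / 0 0 0 0
t=5: a0@(2,1) a1@(2,1) a2@(0,2) a3@(2,1) a4@(2,1) a5@(2,1) a6@(0,2) a7@(2,1) a8@(0,2) | pheromone: 0 0 13 0 / 0 0 0 0 / 0 25 0 0 / 0 0 0 0 / 0 0 0 0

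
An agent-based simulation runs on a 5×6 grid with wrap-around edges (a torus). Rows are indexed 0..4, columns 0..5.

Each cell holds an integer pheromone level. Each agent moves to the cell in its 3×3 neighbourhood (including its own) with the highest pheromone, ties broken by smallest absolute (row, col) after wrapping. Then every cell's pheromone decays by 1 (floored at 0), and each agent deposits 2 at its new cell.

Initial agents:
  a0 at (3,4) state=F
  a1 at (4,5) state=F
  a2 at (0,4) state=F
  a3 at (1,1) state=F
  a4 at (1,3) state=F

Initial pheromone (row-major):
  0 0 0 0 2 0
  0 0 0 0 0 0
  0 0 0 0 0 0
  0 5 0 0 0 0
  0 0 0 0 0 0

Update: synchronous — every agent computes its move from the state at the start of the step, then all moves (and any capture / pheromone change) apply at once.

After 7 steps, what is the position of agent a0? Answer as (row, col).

t=1: a0@(2,3) a1@(0,4) a2@(0,4) a3@(0,0) a4@(0,4) | pheromone: 2 0 0 0 7 0 / 0 0 0 0 0 0 / 0 0 0 2 0 0 / 0 4 0 0 0 0 / 0 0 0 0 0 0
t=2: a0@(2,3) a1@(0,4) a2@(0,4) a3@(0,0) a4@(0,4) | pheromone: 3 0 0 0 12 0 / 0 0 0 0 0 0 / 0 0 0 3 0 0 / 0 3 0 0 0 0 / 0 0 0 0 0 0
t=3: a0@(2,3) a1@(0,4) a2@(0,4) a3@(0,0) a4@(0,4) | pheromone: 4 0 0 0 17 0 / 0 0 0 0 0 0 / 0 0 0 4 0 0 / 0 2 0 0 0 0 / 0 0 0 0 0 0
t=4: a0@(2,3) a1@(0,4) a2@(0,4) a3@(0,0) a4@(0,4) | pheromone: 5 0 0 0 22 0 / 0 0 0 0 0 0 / 0 0 0 5 0 0 / 0 1 0 0 0 0 / 0 0 0 0 0 0
t=5: a0@(2,3) a1@(0,4) a2@(0,4) a3@(0,0) a4@(0,4) | pheromone: 6 0 0 0 27 0 / 0 0 0 0 0 0 / 0 0 0 6 0 0 / 0 0 0 0 0 0 / 0 0 0 0 0 0
t=6: a0@(2,3) a1@(0,4) a2@(0,4) a3@(0,0) a4@(0,4) | pheromone: 7 0 0 0 32 0 / 0 0 0 0 0 0 / 0 0 0 7 0 0 / 0 0 0 0 0 0 / 0 0 0 0 0 0
t=7: a0@(2,3) a1@(0,4) a2@(0,4) a3@(0,0) a4@(0,4) | pheromone: 8 0 0 0 37 0 / 0 0 0 0 0 0 / 0 0 0 8 0 0 / 0 0 0 0 0 0 / 0 0 0 0 0 0

(2, 3)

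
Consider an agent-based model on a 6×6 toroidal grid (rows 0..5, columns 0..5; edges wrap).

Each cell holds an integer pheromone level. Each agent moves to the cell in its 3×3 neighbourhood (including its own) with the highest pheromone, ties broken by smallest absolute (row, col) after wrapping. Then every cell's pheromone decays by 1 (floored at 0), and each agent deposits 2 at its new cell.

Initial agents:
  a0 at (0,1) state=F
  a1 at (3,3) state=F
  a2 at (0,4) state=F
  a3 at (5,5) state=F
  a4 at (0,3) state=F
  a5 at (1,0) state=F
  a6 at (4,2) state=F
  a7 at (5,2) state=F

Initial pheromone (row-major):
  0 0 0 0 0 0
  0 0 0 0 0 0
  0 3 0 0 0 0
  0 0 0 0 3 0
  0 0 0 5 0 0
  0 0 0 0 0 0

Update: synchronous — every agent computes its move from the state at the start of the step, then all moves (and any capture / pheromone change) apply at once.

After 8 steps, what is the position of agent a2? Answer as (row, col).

t=1: a0@(0,0) a1@(4,3) a2@(0,3) a3@(0,0) a4@(0,2) a5@(2,1) a6@(4,3) a7@(4,3) | pheromone: 4 0 2 2 0 0 / 0 0 0 0 0 0 / 0 4 0 0 0 0 / 0 0 0 0 2 0 / 0 0 0 10 0 0 / 0 0 0 0 0 0
t=2: a0@(0,0) a1@(4,3) a2@(0,2) a3@(0,0) a4@(0,2) a5@(2,1) a6@(4,3) a7@(4,3) | pheromone: 7 0 5 1 0 0 / 0 0 0 0 0 0 / 0 5 0 0 0 0 / 0 0 0 0 1 0 / 0 0 0 15 0 0 / 0 0 0 0 0 0
t=3: a0@(0,0) a1@(4,3) a2@(0,2) a3@(0,0) a4@(0,2) a5@(2,1) a6@(4,3) a7@(4,3) | pheromone: 10 0 8 0 0 0 / 0 0 0 0 0 0 / 0 6 0 0 0 0 / 0 0 0 0 0 0 / 0 0 0 20 0 0 / 0 0 0 0 0 0
t=4: a0@(0,0) a1@(4,3) a2@(0,2) a3@(0,0) a4@(0,2) a5@(2,1) a6@(4,3) a7@(4,3) | pheromone: 13 0 11 0 0 0 / 0 0 0 0 0 0 / 0 7 0 0 0 0 / 0 0 0 0 0 0 / 0 0 0 25 0 0 / 0 0 0 0 0 0
t=5: a0@(0,0) a1@(4,3) a2@(0,2) a3@(0,0) a4@(0,2) a5@(2,1) a6@(4,3) a7@(4,3) | pheromone: 16 0 14 0 0 0 / 0 0 0 0 0 0 / 0 8 0 0 0 0 / 0 0 0 0 0 0 / 0 0 0 30 0 0 / 0 0 0 0 0 0
t=6: a0@(0,0) a1@(4,3) a2@(0,2) a3@(0,0) a4@(0,2) a5@(2,1) a6@(4,3) a7@(4,3) | pheromone: 19 0 17 0 0 0 / 0 0 0 0 0 0 / 0 9 0 0 0 0 / 0 0 0 0 0 0 / 0 0 0 35 0 0 / 0 0 0 0 0 0
t=7: a0@(0,0) a1@(4,3) a2@(0,2) a3@(0,0) a4@(0,2) a5@(2,1) a6@(4,3) a7@(4,3) | pheromone: 22 0 20 0 0 0 / 0 0 0 0 0 0 / 0 10 0 0 0 0 / 0 0 0 0 0 0 / 0 0 0 40 0 0 / 0 0 0 0 0 0
t=8: a0@(0,0) a1@(4,3) a2@(0,2) a3@(0,0) a4@(0,2) a5@(2,1) a6@(4,3) a7@(4,3) | pheromone: 25 0 23 0 0 0 / 0 0 0 0 0 0 / 0 11 0 0 0 0 / 0 0 0 0 0 0 / 0 0 0 45 0 0 / 0 0 0 0 0 0

(0, 2)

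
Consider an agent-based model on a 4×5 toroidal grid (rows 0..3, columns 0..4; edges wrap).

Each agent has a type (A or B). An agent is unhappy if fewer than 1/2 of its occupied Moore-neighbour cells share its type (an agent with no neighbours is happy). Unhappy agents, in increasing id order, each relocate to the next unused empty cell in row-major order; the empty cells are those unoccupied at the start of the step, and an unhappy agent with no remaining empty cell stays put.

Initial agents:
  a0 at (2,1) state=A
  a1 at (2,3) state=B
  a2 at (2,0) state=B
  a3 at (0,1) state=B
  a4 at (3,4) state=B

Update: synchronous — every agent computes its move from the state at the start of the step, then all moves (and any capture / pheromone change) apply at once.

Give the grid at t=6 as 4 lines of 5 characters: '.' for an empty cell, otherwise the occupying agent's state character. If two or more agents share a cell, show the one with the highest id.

.A.B.
.....
B..B.
....B

t=1: a0@(0,0):A a1@(2,3):B a2@(2,0):B a3@(0,1):B a4@(3,4):B
t=2: a0@(0,2):A a1@(2,3):B a2@(2,0):B a3@(0,3):B a4@(3,4):B
t=3: a0@(0,0):A a1@(2,3):B a2@(2,0):B a3@(0,3):B a4@(3,4):B
t=4: a0@(0,1):A a1@(2,3):B a2@(2,0):B a3@(0,3):B a4@(3,4):B
t=5: (unchanged — steady state)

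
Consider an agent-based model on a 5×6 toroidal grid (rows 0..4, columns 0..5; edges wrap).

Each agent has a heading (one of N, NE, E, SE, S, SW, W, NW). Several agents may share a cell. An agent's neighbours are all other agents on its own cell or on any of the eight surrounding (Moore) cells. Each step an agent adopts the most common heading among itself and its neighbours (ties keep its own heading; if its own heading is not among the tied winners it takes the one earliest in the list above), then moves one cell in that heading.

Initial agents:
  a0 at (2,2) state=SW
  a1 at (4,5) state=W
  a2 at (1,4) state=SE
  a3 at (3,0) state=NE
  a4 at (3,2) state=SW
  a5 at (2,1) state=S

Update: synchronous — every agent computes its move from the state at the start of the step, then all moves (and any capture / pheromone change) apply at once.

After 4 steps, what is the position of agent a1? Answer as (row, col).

(4, 1)

t=1: a0@(3,1):SW a1@(4,4):W a2@(2,5):SE a3@(2,1):NE a4@(4,1):SW a5@(3,0):SW
t=2: a0@(4,0):SW a1@(4,3):W a2@(3,0):SE a3@(3,0):SW a4@(0,0):SW a5@(4,5):SW
t=3: a0@(0,5):SW a1@(4,2):W a2@(4,5):SW a3@(4,5):SW a4@(1,5):SW a5@(0,4):SW
t=4: a0@(1,4):SW a1@(4,1):W a2@(0,4):SW a3@(0,4):SW a4@(2,4):SW a5@(1,3):SW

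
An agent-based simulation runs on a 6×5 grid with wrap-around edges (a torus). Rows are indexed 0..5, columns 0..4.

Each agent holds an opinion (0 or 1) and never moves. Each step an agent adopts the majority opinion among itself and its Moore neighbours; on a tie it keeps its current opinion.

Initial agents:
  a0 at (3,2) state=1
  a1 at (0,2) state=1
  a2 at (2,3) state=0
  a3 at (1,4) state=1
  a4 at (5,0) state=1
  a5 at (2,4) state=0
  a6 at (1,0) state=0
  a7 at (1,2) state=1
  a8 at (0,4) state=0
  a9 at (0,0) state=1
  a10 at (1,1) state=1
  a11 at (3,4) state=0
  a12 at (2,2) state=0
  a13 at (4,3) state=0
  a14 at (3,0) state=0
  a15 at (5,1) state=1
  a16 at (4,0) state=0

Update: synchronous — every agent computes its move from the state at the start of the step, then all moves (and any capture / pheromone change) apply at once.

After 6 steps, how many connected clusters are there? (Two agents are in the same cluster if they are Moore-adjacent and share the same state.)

2

t=1: a0@(3,2):0 a1@(0,2):1 a2@(2,3):0 a3@(1,4):0 a4@(5,0):1 a5@(2,4):0 a6@(1,0):0 a7@(1,2):1 a8@(0,4):1 a9@(0,0):1 a10@(1,1):1 a11@(3,4):0 a12@(2,2):1 a13@(4,3):0 a14@(3,0):0 a15@(5,1):1 a16@(4,0):0
t=2: (unchanged — steady state)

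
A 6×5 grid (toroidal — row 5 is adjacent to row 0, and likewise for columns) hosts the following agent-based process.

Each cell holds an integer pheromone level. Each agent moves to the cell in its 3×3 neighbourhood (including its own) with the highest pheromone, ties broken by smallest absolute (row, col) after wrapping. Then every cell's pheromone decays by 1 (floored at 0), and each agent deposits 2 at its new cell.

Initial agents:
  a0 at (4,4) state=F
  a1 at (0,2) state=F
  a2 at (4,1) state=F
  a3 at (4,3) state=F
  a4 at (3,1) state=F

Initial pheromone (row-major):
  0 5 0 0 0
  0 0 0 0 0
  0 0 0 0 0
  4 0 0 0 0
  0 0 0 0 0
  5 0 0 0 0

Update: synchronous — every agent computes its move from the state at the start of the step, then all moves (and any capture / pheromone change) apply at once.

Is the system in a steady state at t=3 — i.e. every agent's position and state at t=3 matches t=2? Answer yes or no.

yes

t=1: a0@(5,0) a1@(0,1) a2@(5,0) a3@(3,2) a4@(3,0) | pheromone: 0 6 0 0 0 / 0 0 0 0 0 / 0 0 0 0 0 / 5 0 2 0 0 / 0 0 0 0 0 / 8 0 0 0 0
t=2: a0@(5,0) a1@(5,0) a2@(5,0) a3@(3,2) a4@(3,0) | pheromone: 0 5 0 0 0 / 0 0 0 0 0 / 0 0 0 0 0 / 6 0 3 0 0 / 0 0 0 0 0 / 13 0 0 0 0
t=3: a0@(5,0) a1@(5,0) a2@(5,0) a3@(3,2) a4@(3,0) | pheromone: 0 4 0 0 0 / 0 0 0 0 0 / 0 0 0 0 0 / 7 0 4 0 0 / 0 0 0 0 0 / 18 0 0 0 0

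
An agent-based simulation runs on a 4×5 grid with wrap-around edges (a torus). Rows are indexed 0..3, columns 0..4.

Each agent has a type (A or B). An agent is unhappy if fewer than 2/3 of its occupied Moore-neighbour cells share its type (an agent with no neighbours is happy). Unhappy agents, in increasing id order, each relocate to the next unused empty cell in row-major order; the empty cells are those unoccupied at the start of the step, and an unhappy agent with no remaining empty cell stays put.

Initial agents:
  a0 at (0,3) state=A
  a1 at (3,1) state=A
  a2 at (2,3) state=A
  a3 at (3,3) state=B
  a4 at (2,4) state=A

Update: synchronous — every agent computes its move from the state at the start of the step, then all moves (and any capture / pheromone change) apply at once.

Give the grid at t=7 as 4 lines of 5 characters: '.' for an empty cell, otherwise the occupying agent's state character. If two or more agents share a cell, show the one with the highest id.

t=1: a0@(0,0):A a1@(3,1):A a2@(0,1):A a3@(0,2):B a4@(0,4):A
t=2: a0@(0,0):A a1@(3,1):A a2@(0,1):A a3@(0,3):B a4@(0,4):A
t=3: a0@(0,0):A a1@(3,1):A a2@(0,1):A a3@(0,2):B a4@(1,0):A
t=4: a0@(0,0):A a1@(3,1):A a2@(0,1):A a3@(0,3):B a4@(1,0):A
t=5: (unchanged — steady state)

AA.B.
A....
.....
.A...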